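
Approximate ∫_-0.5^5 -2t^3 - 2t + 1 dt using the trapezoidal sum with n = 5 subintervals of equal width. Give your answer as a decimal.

-346.6925

Δt = (5 − (-0.5))/5 = 1.1.
f(-0.5) = 2.25, f(0.6) = -0.632, f(1.7) = -12.226, f(2.8) = -48.504, f(3.9) = -125.438, f(5) = -259.
T_5 = (Δt/2)·[f(t_0) + 2f(t_1) + ... + 2f(t_{4}) + f(t_5)].
Sum = -346.6925.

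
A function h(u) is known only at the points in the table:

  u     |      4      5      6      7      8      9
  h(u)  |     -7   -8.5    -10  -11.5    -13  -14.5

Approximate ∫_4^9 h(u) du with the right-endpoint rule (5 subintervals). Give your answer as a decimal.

-57.5

Δu = 1.
Sum = 1·[(-8.5) + (-10) + (-11.5) + (-13) + (-14.5)] = -57.5.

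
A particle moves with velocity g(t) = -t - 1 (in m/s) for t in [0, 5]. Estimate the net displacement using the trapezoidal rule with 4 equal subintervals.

Δt = (5 − 0)/4 = 1.25.
g(0) = -1, g(1.25) = -2.25, g(2.5) = -3.5, g(3.75) = -4.75, g(5) = -6.
T_4 = (Δt/2)·[g(t_0) + 2g(t_1) + 2g(t_2) + 2g(t_3) + g(t_4)].
Sum = -17.5.

-17.5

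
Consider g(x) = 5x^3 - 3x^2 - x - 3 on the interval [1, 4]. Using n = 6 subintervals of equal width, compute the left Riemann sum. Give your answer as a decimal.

Δx = (4 − 1)/6 = 0.5.
Left endpoints: 1, 1.5, 2, 2.5, 3, 3.5.
g(1) = -2, g(1.5) = 5.625, g(2) = 23, g(2.5) = 53.875, g(3) = 102, g(3.5) = 171.125.
Sum = Δx · [g(1) + g(1.5) + g(2) + ...].
Sum = 176.8125.

176.8125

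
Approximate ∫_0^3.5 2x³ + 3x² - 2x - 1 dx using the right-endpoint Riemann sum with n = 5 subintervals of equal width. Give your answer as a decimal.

146.44

Δx = (3.5 − 0)/5 = 0.7.
Right endpoints: 0.7, 1.4, 2.1, 2.8, 3.5.
f(0.7) = -0.244, f(1.4) = 7.568, f(2.1) = 26.552, f(2.8) = 60.824, f(3.5) = 114.5.
Sum = Δx · [f(0.7) + f(1.4) + f(2.1) + f(2.8) + f(3.5)].
Sum = 146.44.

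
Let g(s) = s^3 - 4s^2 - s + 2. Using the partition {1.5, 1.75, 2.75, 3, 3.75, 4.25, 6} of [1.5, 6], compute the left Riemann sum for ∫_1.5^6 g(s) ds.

Subinterval widths: 0.25, 1, 0.25, 0.75, 0.5, 1.75.
Left endpoints: 1.5, 1.75, 2.75, 3, 3.75, 4.25.
g(1.5) = -5.125, g(1.75) = -6.640625, g(2.75) = -10.203125, g(3) = -10, g(3.75) = -5.265625, g(4.25) = 2.265625.
Sum = Σ Δs_i · g(s_i).
Sum = -16.640625.

-16.640625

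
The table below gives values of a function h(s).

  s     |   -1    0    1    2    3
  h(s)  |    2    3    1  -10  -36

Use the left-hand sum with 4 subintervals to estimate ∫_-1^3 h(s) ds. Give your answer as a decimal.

-4

Δs = 1.
Sum = 1·[2 + 3 + 1 + (-10)] = -4.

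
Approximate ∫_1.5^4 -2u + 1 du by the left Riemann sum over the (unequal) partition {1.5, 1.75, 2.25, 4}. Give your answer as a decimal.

-7.875

Subinterval widths: 0.25, 0.5, 1.75.
Left endpoints: 1.5, 1.75, 2.25.
f(1.5) = -2, f(1.75) = -2.5, f(2.25) = -3.5.
Sum = Σ Δu_i · f(u_i).
Sum = -7.875.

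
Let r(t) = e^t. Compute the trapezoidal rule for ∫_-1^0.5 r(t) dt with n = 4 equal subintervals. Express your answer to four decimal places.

Δt = (0.5 − (-1))/4 = 0.375.
r(-1) ≈ 0.3679, r(-0.625) ≈ 0.5353, r(-0.25) ≈ 0.7788, r(0.125) ≈ 1.1331, r(0.5) ≈ 1.6487.
T_4 = (Δt/2)·[r(t_0) + 2r(t_1) + 2r(t_2) + 2r(t_3) + r(t_4)].
Sum ≈ 1.2958.

1.2958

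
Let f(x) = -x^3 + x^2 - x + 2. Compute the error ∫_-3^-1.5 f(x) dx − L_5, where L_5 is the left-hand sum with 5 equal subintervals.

-4.955625

Exact integral: ∫_-3^-1.5 f(x) dx = 33.234375.
L_5 = 38.19.
Error = 33.234375 − 38.19 = -4.955625.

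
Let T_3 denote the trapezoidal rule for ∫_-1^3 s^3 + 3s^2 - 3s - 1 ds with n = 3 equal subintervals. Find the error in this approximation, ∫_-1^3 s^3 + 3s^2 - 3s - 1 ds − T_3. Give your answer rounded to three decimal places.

Exact integral: ∫_-1^3 f(s) ds = 32.
T_3 ≈ 39.11111.
Error ≈ 32 − 39.11111 ≈ -7.111.

-7.111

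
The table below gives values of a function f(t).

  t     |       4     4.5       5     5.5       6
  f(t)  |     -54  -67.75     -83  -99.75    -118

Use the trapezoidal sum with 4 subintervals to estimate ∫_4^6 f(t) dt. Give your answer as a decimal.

-168.25

Δt = 0.5.
T_4 = (0.5/2)·[(-54) + 2·(-67.75) + 2·(-83) + 2·(-99.75) + (-118)] = -168.25.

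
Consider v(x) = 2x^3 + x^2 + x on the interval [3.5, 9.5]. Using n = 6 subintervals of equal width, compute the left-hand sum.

Δx = (9.5 − 3.5)/6 = 1.
Left endpoints: 3.5, 4.5, 5.5, 6.5, 7.5, 8.5.
v(3.5) = 101.5, v(4.5) = 207, v(5.5) = 368.5, v(6.5) = 598, v(7.5) = 907.5, v(8.5) = 1309.
Sum = Δx · [v(3.5) + v(4.5) + v(5.5) + ...].
Sum = 3491.5.

3491.5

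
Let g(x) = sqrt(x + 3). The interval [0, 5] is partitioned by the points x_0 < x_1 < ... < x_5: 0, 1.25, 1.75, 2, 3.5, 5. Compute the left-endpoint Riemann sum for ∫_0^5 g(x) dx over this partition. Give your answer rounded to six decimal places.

Subinterval widths: 1.25, 0.5, 0.25, 1.5, 1.5.
Left endpoints: 0, 1.25, 1.75, 2, 3.5.
g(0) ≈ 1.732051, g(1.25) ≈ 2.061553, g(1.75) ≈ 2.179449, g(2) ≈ 2.236068, g(3.5) ≈ 2.549510.
Sum = Σ Δx_i · g(x_i).
Sum ≈ 10.919069.

10.919069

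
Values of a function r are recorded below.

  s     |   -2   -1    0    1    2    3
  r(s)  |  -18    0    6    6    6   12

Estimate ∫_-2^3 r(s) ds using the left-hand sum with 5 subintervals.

Δs = 1.
Sum = 1·[(-18) + 0 + 6 + 6 + 6] = 0.

0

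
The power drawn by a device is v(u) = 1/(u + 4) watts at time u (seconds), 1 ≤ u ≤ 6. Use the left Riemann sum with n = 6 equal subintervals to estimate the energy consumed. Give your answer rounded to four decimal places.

Δu = (6 − 1)/6 = 5/6.
Left endpoints: 1, 11/6, 8/3, 3.5, 13/3, 31/6.
v(1) = 0.2, v(11/6) = 6/35, v(8/3) = 0.15, v(3.5) = 2/15, v(13/3) = 0.12, v(31/6) = 6/55.
Sum = Δu · [v(1) + v(11/6) + v(8/3) + ...].
Sum ≈ 0.7365.

0.7365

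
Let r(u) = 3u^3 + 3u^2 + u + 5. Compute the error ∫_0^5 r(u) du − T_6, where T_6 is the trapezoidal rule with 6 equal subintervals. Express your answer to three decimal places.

-14.757

Exact integral: ∫_0^5 r(u) du = 631.25.
T_6 ≈ 646.00694.
Error ≈ 631.25 − 646.00694 ≈ -14.757.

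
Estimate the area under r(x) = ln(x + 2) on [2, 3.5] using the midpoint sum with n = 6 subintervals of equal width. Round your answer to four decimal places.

Δx = (3.5 − 2)/6 = 0.25.
Midpoints: 2.125, 2.375, 2.625, 2.875, 3.125, 3.375.
r(2.125) ≈ 1.4171, r(2.375) ≈ 1.4759, r(2.625) ≈ 1.5315, r(2.875) ≈ 1.5841, r(3.125) ≈ 1.6341, r(3.375) ≈ 1.6818.
Sum = Δx · [r(2.125) + r(2.375) + r(2.625) + ...].
Sum ≈ 2.3311.

2.3311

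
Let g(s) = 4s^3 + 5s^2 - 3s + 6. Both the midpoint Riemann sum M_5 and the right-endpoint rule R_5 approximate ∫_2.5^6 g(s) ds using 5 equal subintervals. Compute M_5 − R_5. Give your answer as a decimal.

M_5 = 1559.2675.
R_5 = 1912.19.
M_5 − R_5 = -352.9225.

-352.9225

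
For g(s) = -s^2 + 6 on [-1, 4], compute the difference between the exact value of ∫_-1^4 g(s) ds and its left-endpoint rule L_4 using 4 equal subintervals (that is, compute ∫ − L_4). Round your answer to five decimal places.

-8.07292

Exact integral: ∫_-1^4 g(s) ds ≈ 8.3333333.
L_4 = 16.40625.
Error ≈ 8.3333333 − 16.40625 ≈ -8.07292.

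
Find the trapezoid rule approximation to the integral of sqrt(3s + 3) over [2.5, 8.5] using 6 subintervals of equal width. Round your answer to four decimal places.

26.2348

Δs = (8.5 − 2.5)/6 = 1.
f(2.5) ≈ 3.2404, f(3.5) ≈ 3.6742, f(4.5) ≈ 4.0620, f(5.5) ≈ 4.4159, f(6.5) ≈ 4.7434, f(7.5) ≈ 5.0498, f(8.5) ≈ 5.3385.
T_6 = (Δs/2)·[f(s_0) + 2f(s_1) + ... + 2f(s_{5}) + f(s_6)].
Sum ≈ 26.2348.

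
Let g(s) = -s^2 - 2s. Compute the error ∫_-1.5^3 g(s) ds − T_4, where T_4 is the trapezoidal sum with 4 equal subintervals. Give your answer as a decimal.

Exact integral: ∫_-1.5^3 g(s) ds = -16.875.
T_4 = -17.82421875.
Error = -16.875 − (-17.82421875) = 0.94921875.

0.94921875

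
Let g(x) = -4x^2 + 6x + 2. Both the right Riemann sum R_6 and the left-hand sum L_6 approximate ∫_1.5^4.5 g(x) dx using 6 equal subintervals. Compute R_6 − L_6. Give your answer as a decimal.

-27

R_6 = -71.
L_6 = -44.
R_6 − L_6 = -27.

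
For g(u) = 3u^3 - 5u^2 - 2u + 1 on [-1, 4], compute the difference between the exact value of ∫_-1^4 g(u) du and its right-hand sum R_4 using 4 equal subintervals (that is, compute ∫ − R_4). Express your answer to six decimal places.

Exact integral: ∫_-1^4 g(u) du ≈ 72.91666667.
R_4 = 152.734375.
Error ≈ 72.91666667 − 152.734375 ≈ -79.817708.

-79.817708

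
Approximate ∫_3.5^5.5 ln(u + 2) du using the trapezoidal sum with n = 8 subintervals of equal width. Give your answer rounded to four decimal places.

Δu = (5.5 − 3.5)/8 = 0.25.
f(3.5) ≈ 1.7047, f(3.75) ≈ 1.7492, f(4) ≈ 1.7918, f(4.25) ≈ 1.8326, f(4.5) ≈ 1.8718, f(4.75) ≈ 1.9095, f(5) ≈ 1.9459, f(5.25) ≈ 1.9810, f(5.5) ≈ 2.0149.
T_8 = (Δu/2)·[f(u_0) + 2f(u_1) + ... + 2f(u_{7}) + f(u_8)].
Sum ≈ 3.7354.

3.7354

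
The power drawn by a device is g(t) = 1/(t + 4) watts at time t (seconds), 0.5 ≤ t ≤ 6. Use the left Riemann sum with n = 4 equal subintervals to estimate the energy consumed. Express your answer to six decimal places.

0.888674

Δt = (6 − 0.5)/4 = 1.375.
Left endpoints: 0.5, 1.875, 3.25, 4.625.
g(0.5) = 2/9, g(1.875) = 8/47, g(3.25) = 4/29, g(4.625) = 8/69.
Sum = Δt · [g(0.5) + g(1.875) + g(3.25) + g(4.625)].
Sum ≈ 0.888674.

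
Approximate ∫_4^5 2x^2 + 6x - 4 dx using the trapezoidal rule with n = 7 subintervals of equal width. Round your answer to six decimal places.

Δx = (5 − 4)/7 = 1/7.
f(4) = 52, f(29/7) = 2704/49, f(30/7) = 2864/49, f(31/7) = 3028/49, f(32/7) = 3196/49, f(33/7) = 3368/49, f(34/7) = 3544/49, f(5) = 76.
T_7 = (Δx/2)·[f(x_0) + 2f(x_1) + ... + 2f(x_{6}) + f(x_7)].
Sum ≈ 63.673469.

63.673469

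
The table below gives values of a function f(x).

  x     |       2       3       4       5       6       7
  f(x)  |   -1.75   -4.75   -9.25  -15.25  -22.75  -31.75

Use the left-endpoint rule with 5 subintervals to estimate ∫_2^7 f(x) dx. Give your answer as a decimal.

Δx = 1.
Sum = 1·[(-1.75) + (-4.75) + (-9.25) + (-15.25) + (-22.75)] = -53.75.

-53.75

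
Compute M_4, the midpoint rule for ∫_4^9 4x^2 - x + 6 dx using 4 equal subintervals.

Δx = (9 − 4)/4 = 1.25.
Midpoints: 4.625, 5.875, 7.125, 8.375.
f(4.625) = 86.9375, f(5.875) = 138.1875, f(7.125) = 201.9375, f(8.375) = 278.1875.
Sum = Δx · [f(4.625) + f(5.875) + f(7.125) + f(8.375)].
Sum = 881.5625.

881.5625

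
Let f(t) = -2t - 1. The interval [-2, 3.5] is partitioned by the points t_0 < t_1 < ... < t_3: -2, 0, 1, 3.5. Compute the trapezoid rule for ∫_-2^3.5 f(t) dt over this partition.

-13.75

Subinterval widths: 2, 1, 2.5.
f(-2) = 3, f(0) = -1, f(1) = -3, f(3.5) = -8.
On each subinterval the trapezoid contributes (Δt_i/2)·[f(t_{i-1}) + f(t_i)].
Sum = -13.75.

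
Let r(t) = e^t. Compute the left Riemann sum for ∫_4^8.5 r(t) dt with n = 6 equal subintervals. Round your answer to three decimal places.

3263.320

Δt = (8.5 − 4)/6 = 0.75.
Left endpoints: 4, 4.75, 5.5, 6.25, 7, 7.75.
r(4) ≈ 54.598, r(4.75) ≈ 115.584, r(5.5) ≈ 244.692, r(6.25) ≈ 518.013, r(7) ≈ 1096.633, r(7.75) ≈ 2321.572.
Sum = Δt · [r(4) + r(4.75) + r(5.5) + ...].
Sum ≈ 3263.320.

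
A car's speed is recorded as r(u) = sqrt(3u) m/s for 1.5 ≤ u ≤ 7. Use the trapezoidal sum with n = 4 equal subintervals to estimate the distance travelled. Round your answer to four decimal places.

19.2052

Δu = (7 − 1.5)/4 = 1.375.
r(1.5) ≈ 2.1213, r(2.875) ≈ 2.9368, r(4.25) ≈ 3.5707, r(5.625) ≈ 4.1079, r(7) ≈ 4.5826.
T_4 = (Δu/2)·[r(u_0) + 2r(u_1) + 2r(u_2) + 2r(u_3) + r(u_4)].
Sum ≈ 19.2052.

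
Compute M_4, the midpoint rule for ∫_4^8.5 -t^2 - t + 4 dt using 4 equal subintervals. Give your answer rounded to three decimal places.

-193.025

Δt = (8.5 − 4)/4 = 1.125.
Midpoints: 4.5625, 5.6875, 6.8125, 7.9375.
f(4.5625) = -21.37890625, f(5.6875) = -34.03515625, f(6.8125) = -49.22265625, f(7.9375) = -66.94140625.
Sum = Δt · [f(4.5625) + f(5.6875) + f(6.8125) + f(7.9375)].
Sum ≈ -193.025.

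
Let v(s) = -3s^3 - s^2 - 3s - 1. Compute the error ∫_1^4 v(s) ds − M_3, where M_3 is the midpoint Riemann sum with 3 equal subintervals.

Exact integral: ∫_1^4 v(s) ds = -237.75.
M_3 = -231.875.
Error = -237.75 − (-231.875) = -5.875.

-5.875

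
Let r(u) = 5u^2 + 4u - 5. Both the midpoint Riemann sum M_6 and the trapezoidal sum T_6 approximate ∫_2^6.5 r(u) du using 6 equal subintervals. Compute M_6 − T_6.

M_6 = 497.3203125.
T_6 = 500.484375.
M_6 − T_6 = -3.1640625.

-3.1640625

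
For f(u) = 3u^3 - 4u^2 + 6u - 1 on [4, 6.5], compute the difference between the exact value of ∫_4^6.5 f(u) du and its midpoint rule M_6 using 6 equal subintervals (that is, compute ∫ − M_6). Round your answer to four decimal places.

Exact integral: ∫_4^6.5 f(u) du ≈ 942.213542.
M_6 ≈ 940.649233.
Error ≈ 942.213542 − 940.649233 ≈ 1.5643.

1.5643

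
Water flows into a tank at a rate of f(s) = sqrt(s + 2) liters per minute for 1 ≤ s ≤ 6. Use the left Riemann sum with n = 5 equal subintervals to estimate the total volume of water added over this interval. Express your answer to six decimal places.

11.063360

Δs = (6 − 1)/5 = 1.
Left endpoints: 1, 2, 3, 4, 5.
f(1) ≈ 1.732051, f(2) ≈ 2.000000, f(3) ≈ 2.236068, f(4) ≈ 2.449490, f(5) ≈ 2.645751.
Sum = Δs · [f(1) + f(2) + f(3) + f(4) + f(5)].
Sum ≈ 11.063360.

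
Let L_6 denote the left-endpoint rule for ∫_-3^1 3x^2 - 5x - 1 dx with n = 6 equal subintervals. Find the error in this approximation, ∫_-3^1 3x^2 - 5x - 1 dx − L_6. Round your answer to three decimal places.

Exact integral: ∫_-3^1 f(x) dx = 44.
L_6 ≈ 59.55556.
Error ≈ 44 − 59.55556 ≈ -15.556.

-15.556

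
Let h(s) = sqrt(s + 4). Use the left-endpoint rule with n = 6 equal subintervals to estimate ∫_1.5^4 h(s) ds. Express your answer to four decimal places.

6.3847

Δs = (4 − 1.5)/6 = 5/12.
Left endpoints: 1.5, 23/12, 7/3, 2.75, 19/6, 43/12.
h(1.5) ≈ 2.3452, h(23/12) ≈ 2.4324, h(7/3) ≈ 2.5166, h(2.75) ≈ 2.5981, h(19/6) ≈ 2.6771, h(43/12) ≈ 2.7538.
Sum = Δs · [h(1.5) + h(23/12) + h(7/3) + ...].
Sum ≈ 6.3847.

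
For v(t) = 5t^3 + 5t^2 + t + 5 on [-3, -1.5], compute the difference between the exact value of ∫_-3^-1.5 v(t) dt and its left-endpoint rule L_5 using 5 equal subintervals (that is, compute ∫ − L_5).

Exact integral: ∫_-3^-1.5 v(t) dt = -51.421875.
L_5 = -64.95.
Error = -51.421875 − (-64.95) = 13.528125.

13.528125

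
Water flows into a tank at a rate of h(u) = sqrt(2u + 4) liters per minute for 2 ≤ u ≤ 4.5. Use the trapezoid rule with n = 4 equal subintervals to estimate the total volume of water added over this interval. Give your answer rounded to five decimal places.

Δu = (4.5 − 2)/4 = 0.625.
h(2) ≈ 2.82843, h(2.625) ≈ 3.04138, h(3.25) ≈ 3.24037, h(3.875) ≈ 3.42783, h(4.5) ≈ 3.60555.
T_4 = (Δu/2)·[h(u_0) + 2h(u_1) + 2h(u_2) + 2h(u_3) + h(u_4)].
Sum ≈ 8.07911.

8.07911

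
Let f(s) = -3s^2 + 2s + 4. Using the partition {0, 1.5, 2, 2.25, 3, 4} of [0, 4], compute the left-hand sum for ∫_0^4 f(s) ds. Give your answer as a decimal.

Subinterval widths: 1.5, 0.5, 0.25, 0.75, 1.
Left endpoints: 0, 1.5, 2, 2.25, 3.
f(0) = 4, f(1.5) = 0.25, f(2) = -4, f(2.25) = -6.6875, f(3) = -17.
Sum = Σ Δs_i · f(s_i).
Sum = -16.890625.

-16.890625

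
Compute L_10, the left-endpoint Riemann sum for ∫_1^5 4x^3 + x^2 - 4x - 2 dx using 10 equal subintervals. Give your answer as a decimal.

Δx = (5 − 1)/10 = 0.4.
Left endpoints: 1, 1.4, 1.8, 2.2, 2.6, 3, 3.4, 3.8, 4.2, 4.6.
f(1) = -1, f(1.4) = 5.336, f(1.8) = 17.368, f(2.2) = 36.632, f(2.6) = 64.664, f(3) = 103, f(3.4) = 153.176, f(3.8) = 216.728, f(4.2) = 295.192, f(4.6) = 390.104.
Sum = Δx · [f(1) + f(1.4) + f(1.8) + ...].
Sum = 512.48.

512.48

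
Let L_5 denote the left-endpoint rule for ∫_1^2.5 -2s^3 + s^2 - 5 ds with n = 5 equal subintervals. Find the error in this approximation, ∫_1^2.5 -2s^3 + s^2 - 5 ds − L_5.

Exact integral: ∫_1^2.5 f(s) ds = -21.65625.
L_5 = -18.27.
Error = -21.65625 − (-18.27) = -3.38625.

-3.38625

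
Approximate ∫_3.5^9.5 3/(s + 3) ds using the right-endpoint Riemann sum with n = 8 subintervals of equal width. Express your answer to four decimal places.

Δs = (9.5 − 3.5)/8 = 0.75.
Right endpoints: 4.25, 5, 5.75, 6.5, 7.25, 8, 8.75, 9.5.
f(4.25) = 12/29, f(5) = 0.375, f(5.75) = 12/35, f(6.5) = 6/19, f(7.25) = 12/41, f(8) = 3/11, f(8.75) = 12/47, f(9.5) = 0.24.
Sum = Δs · [f(4.25) + f(5) + f(5.75) + ...].
Sum ≈ 1.8811.

1.8811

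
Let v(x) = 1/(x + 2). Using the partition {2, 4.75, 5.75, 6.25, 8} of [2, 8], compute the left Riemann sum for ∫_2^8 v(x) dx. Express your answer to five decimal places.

1.11229

Subinterval widths: 2.75, 1, 0.5, 1.75.
Left endpoints: 2, 4.75, 5.75, 6.25.
v(2) = 0.25, v(4.75) = 4/27, v(5.75) = 4/31, v(6.25) = 4/33.
Sum = Σ Δx_i · v(x_i).
Sum ≈ 1.11229.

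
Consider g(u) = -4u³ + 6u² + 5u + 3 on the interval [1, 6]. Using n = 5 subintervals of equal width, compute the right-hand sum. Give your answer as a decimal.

-1105

Δu = (6 − 1)/5 = 1.
Right endpoints: 2, 3, 4, 5, 6.
g(2) = 5, g(3) = -36, g(4) = -137, g(5) = -322, g(6) = -615.
Sum = Δu · [g(2) + g(3) + g(4) + g(5) + g(6)].
Sum = -1105.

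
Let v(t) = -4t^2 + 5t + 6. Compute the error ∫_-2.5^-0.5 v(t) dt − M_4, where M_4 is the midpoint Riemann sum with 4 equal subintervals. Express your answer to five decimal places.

-0.16667

Exact integral: ∫_-2.5^-0.5 v(t) dt ≈ -23.6666667.
M_4 = -23.5.
Error ≈ -23.6666667 − (-23.5) ≈ -0.16667.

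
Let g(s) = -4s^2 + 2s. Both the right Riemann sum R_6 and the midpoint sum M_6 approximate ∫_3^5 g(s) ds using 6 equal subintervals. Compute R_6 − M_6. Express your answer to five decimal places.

-10.22222

R_6 ≈ -124.8148148.
M_6 ≈ -114.5925926.
R_6 − M_6 ≈ -10.22222.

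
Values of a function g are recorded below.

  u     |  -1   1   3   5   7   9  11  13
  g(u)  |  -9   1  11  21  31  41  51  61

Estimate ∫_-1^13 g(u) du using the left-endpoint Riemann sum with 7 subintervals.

294

Δu = 2.
Sum = 2·[(-9) + 1 + 11 + 21 + 31 + 41 + 51] = 294.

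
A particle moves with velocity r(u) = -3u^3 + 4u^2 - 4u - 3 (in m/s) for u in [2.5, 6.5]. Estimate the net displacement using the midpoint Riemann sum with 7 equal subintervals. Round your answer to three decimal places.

-1044.194

Δu = (6.5 − 2.5)/7 = 4/7.
Midpoints: 39/14, 47/14, 55/14, 4.5, 71/14, 79/14, 87/14.
r(39/14) = -131589/2744, r(47/14) = -232845/2744, r(55/14) = -381077/2744, r(4.5) = -213.375, r(71/14) = -855333/2744, r(79/14) = -1199789/2744, r(87/14) = -1628085/2744.
Sum = Δu · [r(39/14) + r(47/14) + r(55/14) + ...].
Sum ≈ -1044.194.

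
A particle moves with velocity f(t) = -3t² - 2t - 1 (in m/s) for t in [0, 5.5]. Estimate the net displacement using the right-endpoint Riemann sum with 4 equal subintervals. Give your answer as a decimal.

Δt = (5.5 − 0)/4 = 1.375.
Right endpoints: 1.375, 2.75, 4.125, 5.5.
f(1.375) = -9.421875, f(2.75) = -29.1875, f(4.125) = -60.296875, f(5.5) = -102.75.
Sum = Δt · [f(1.375) + f(2.75) + f(4.125) + f(5.5)].
Sum = -277.27734375.

-277.27734375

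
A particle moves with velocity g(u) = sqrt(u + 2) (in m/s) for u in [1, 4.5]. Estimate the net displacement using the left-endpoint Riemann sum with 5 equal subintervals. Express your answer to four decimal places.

Δu = (4.5 − 1)/5 = 0.7.
Left endpoints: 1, 1.7, 2.4, 3.1, 3.8.
g(1) ≈ 1.7321, g(1.7) ≈ 1.9235, g(2.4) ≈ 2.0976, g(3.1) ≈ 2.2583, g(3.8) ≈ 2.4083.
Sum = Δu · [g(1) + g(1.7) + g(2.4) + g(3.1) + g(3.8)].
Sum ≈ 7.2939.

7.2939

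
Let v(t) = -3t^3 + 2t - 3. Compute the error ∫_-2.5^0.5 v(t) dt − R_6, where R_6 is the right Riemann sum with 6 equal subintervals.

9.1875

Exact integral: ∫_-2.5^0.5 v(t) dt = 14.25.
R_6 = 5.0625.
Error = 14.25 − 5.0625 = 9.1875.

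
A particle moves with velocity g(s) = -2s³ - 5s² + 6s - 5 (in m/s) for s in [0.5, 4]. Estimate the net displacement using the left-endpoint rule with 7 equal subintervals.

Δs = (4 − 0.5)/7 = 0.5.
Left endpoints: 0.5, 1, 1.5, 2, 2.5, 3, 3.5.
g(0.5) = -3.5, g(1) = -6, g(1.5) = -14, g(2) = -29, g(2.5) = -52.5, g(3) = -86, g(3.5) = -131.
Sum = Δs · [g(0.5) + g(1) + g(1.5) + ...].
Sum = -161.

-161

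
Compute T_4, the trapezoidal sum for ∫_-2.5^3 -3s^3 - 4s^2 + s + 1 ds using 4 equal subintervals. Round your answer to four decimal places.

-92.2432

Δs = (3 − (-2.5))/4 = 1.375.
f(-2.5) = 20.375, f(-1.125) = -469/512, f(0.25) = 0.953125, f(1.625) = -10655/512, f(3) = -113.
T_4 = (Δs/2)·[f(s_0) + 2f(s_1) + 2f(s_2) + 2f(s_3) + f(s_4)].
Sum ≈ -92.2432.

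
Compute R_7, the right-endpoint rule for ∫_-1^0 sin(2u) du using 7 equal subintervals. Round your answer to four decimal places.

-0.6383

Δu = (0 − (-1))/7 = 1/7.
Right endpoints: -6/7, -5/7, -4/7, -3/7, -2/7, -1/7, 0.
f(-6/7) ≈ -0.9897, f(-5/7) ≈ -0.9899, f(-4/7) ≈ -0.9098, f(-3/7) ≈ -0.7560, f(-2/7) ≈ -0.5408, f(-1/7) ≈ -0.2818, f(0) ≈ 0.0000.
Sum = Δu · [f(-6/7) + f(-5/7) + f(-4/7) + ...].
Sum ≈ -0.6383.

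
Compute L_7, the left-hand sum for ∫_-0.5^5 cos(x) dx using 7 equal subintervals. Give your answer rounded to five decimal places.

-0.22125

Δx = (5 − (-0.5))/7 = 11/14.
Left endpoints: -0.5, 2/7, 15/14, 13/7, 37/14, 24/7, 59/14.
f(-0.5) ≈ 0.87758, f(2/7) ≈ 0.95946, f(15/14) ≈ 0.47887, f(13/7) ≈ -0.28245, f(37/14) ≈ -0.87819, f(24/7) ≈ -0.95910, f(59/14) ≈ -0.47776.
Sum = Δx · [f(-0.5) + f(2/7) + f(15/14) + ...].
Sum ≈ -0.22125.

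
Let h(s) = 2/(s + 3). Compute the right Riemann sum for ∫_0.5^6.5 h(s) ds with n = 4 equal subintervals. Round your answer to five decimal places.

Δs = (6.5 − 0.5)/4 = 1.5.
Right endpoints: 2, 3.5, 5, 6.5.
h(2) = 0.4, h(3.5) = 4/13, h(5) = 0.25, h(6.5) = 4/19.
Sum = Δs · [h(2) + h(3.5) + h(5) + h(6.5)].
Sum ≈ 1.75233.

1.75233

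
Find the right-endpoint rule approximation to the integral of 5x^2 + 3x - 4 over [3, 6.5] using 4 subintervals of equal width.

Δx = (6.5 − 3)/4 = 0.875.
Right endpoints: 3.875, 4.75, 5.625, 6.5.
f(3.875) = 82.703125, f(4.75) = 123.0625, f(5.625) = 171.078125, f(6.5) = 226.75.
Sum = Δx · [f(3.875) + f(4.75) + f(5.625) + f(6.5)].
Sum = 528.14453125.

528.14453125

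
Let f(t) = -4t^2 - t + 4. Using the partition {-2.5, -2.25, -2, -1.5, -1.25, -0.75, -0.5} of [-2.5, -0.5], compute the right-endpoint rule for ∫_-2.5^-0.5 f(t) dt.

Subinterval widths: 0.25, 0.25, 0.5, 0.25, 0.5, 0.25.
Right endpoints: -2.25, -2, -1.5, -1.25, -0.75, -0.5.
f(-2.25) = -14, f(-2) = -10, f(-1.5) = -3.5, f(-1.25) = -1, f(-0.75) = 2.5, f(-0.5) = 3.5.
Sum = Σ Δt_i · f(t_i).
Sum = -5.875.

-5.875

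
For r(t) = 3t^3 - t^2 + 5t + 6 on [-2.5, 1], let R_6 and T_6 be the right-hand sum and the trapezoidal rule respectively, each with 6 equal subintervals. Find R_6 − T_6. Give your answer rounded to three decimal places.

R_6 ≈ -6.56959.
T_6 ≈ -27.75188.
R_6 − T_6 ≈ 21.182.

21.182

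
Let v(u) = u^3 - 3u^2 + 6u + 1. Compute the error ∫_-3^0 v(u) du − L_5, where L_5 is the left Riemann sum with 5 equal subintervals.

22.95

Exact integral: ∫_-3^0 v(u) du = -71.25.
L_5 = -94.2.
Error = -71.25 − (-94.2) = 22.95.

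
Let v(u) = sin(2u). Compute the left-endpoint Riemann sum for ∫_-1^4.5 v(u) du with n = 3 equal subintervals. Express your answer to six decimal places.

Δu = (4.5 − (-1))/3 = 11/6.
Left endpoints: -1, 5/6, 8/3.
v(-1) ≈ -0.909297, v(5/6) ≈ 0.995408, v(8/3) ≈ -0.813329.
Sum = Δu · [v(-1) + v(5/6) + v(8/3)].
Sum ≈ -1.333235.

-1.333235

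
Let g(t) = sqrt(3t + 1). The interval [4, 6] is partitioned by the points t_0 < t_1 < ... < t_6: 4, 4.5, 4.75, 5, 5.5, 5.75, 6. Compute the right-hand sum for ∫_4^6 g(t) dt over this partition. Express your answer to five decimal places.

Subinterval widths: 0.5, 0.25, 0.25, 0.5, 0.25, 0.25.
Right endpoints: 4.5, 4.75, 5, 5.5, 5.75, 6.
g(4.5) ≈ 3.80789, g(4.75) ≈ 3.90512, g(5) ≈ 4.00000, g(5.5) ≈ 4.18330, g(5.75) ≈ 4.27200, g(6) ≈ 4.35890.
Sum = Σ Δt_i · g(t_i).
Sum ≈ 8.12960.

8.12960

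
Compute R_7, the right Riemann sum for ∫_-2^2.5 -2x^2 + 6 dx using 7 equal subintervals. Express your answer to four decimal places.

Δx = (2.5 − (-2))/7 = 9/14.
Right endpoints: -19/14, -5/7, -1/14, 4/7, 17/14, 13/7, 2.5.
f(-19/14) = 227/98, f(-5/7) = 244/49, f(-1/14) = 587/98, f(4/7) = 262/49, f(17/14) = 299/98, f(13/7) = -44/49, f(2.5) = -6.5.
Sum = Δx · [f(-19/14) + f(-5/7) + f(-1/14) + ...].
Sum ≈ 9.1837.

9.1837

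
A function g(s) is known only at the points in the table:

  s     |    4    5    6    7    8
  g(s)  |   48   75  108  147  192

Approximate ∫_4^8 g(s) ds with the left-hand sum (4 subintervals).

Δs = 1.
Sum = 1·[48 + 75 + 108 + 147] = 378.

378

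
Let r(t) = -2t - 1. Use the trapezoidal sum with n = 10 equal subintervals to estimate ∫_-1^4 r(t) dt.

-20

Δt = (4 − (-1))/10 = 0.5.
r(-1) = 1, r(-0.5) = 0, r(0) = -1, r(0.5) = -2, r(1) = -3, r(1.5) = -4, r(2) = -5, r(2.5) = -6, r(3) = -7, r(3.5) = -8, r(4) = -9.
T_10 = (Δt/2)·[r(t_0) + 2r(t_1) + ... + 2r(t_{9}) + r(t_10)].
Sum = -20.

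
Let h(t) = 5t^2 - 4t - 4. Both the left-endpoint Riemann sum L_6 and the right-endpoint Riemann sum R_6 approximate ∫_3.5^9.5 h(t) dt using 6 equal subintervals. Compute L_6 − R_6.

L_6 = 999.5.
R_6 = 1365.5.
L_6 − R_6 = -366.

-366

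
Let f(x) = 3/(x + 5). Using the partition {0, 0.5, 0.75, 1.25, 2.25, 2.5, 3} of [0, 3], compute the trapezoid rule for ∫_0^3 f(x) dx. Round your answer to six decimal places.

Subinterval widths: 0.5, 0.25, 0.5, 1, 0.25, 0.5.
f(0) = 0.6, f(0.5) = 6/11, f(0.75) = 12/23, f(1.25) = 0.48, f(2.25) = 12/29, f(2.5) = 0.4, f(3) = 0.375.
On each subinterval the trapezoid contributes (Δx_i/2)·[f(x_{i-1}) + f(x_i)].
Sum ≈ 1.412568.

1.412568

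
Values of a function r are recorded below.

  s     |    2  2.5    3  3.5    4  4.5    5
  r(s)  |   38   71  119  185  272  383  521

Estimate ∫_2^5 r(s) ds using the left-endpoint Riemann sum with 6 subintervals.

Δs = 0.5.
Sum = 0.5·[38 + 71 + 119 + 185 + 272 + 383] = 534.

534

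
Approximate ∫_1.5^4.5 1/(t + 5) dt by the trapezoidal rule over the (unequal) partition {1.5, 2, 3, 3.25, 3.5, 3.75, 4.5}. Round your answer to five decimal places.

Subinterval widths: 0.5, 1, 0.25, 0.25, 0.25, 0.75.
f(1.5) = 2/13, f(2) = 1/7, f(3) = 0.125, f(3.25) = 4/33, f(3.5) = 2/17, f(3.75) = 4/35, f(4.5) = 2/19.
On each subinterval the trapezoid contributes (Δt_i/2)·[f(t_{i-1}) + f(t_i)].
Sum ≈ 0.38006.

0.38006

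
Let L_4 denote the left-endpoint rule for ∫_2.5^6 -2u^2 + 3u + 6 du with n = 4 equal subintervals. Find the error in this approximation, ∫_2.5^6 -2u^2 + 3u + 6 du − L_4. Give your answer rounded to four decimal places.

-20.5443

Exact integral: ∫_2.5^6 f(u) du ≈ -67.958333.
L_4 = -47.4140625.
Error ≈ -67.958333 − (-47.4140625) ≈ -20.5443.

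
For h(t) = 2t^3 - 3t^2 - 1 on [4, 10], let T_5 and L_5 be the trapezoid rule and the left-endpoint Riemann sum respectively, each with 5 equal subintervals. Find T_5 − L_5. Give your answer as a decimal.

T_5 = 3986.16.
L_5 = 3014.16.
T_5 − L_5 = 972.

972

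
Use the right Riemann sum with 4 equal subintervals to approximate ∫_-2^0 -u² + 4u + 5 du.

Δu = (0 − (-2))/4 = 0.5.
Right endpoints: -1.5, -1, -0.5, 0.
f(-1.5) = -3.25, f(-1) = 0, f(-0.5) = 2.75, f(0) = 5.
Sum = Δu · [f(-1.5) + f(-1) + f(-0.5) + f(0)].
Sum = 2.25.

2.25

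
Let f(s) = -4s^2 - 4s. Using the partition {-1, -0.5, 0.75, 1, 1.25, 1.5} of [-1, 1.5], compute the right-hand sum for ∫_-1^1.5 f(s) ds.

Subinterval widths: 0.5, 1.25, 0.25, 0.25, 0.25.
Right endpoints: -0.5, 0.75, 1, 1.25, 1.5.
f(-0.5) = 1, f(0.75) = -5.25, f(1) = -8, f(1.25) = -11.25, f(1.5) = -15.
Sum = Σ Δs_i · f(s_i).
Sum = -14.625.

-14.625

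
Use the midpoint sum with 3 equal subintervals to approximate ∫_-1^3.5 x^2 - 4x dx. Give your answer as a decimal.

-8.71875

Δx = (3.5 − (-1))/3 = 1.5.
Midpoints: -0.25, 1.25, 2.75.
f(-0.25) = 1.0625, f(1.25) = -3.4375, f(2.75) = -3.4375.
Sum = Δx · [f(-0.25) + f(1.25) + f(2.75)].
Sum = -8.71875.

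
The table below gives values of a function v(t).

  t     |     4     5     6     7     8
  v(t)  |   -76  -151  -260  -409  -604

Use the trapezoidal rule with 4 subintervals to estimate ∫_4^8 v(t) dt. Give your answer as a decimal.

-1160

Δt = 1.
T_4 = (1/2)·[(-76) + 2·(-151) + 2·(-260) + 2·(-409) + (-604)] = -1160.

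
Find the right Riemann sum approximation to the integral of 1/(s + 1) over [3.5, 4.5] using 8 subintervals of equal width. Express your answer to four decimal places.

Δs = (4.5 − 3.5)/8 = 0.125.
Right endpoints: 3.625, 3.75, 3.875, 4, 4.125, 4.25, 4.375, 4.5.
f(3.625) = 8/37, f(3.75) = 4/19, f(3.875) = 8/39, f(4) = 0.2, f(4.125) = 8/41, f(4.25) = 4/21, f(4.375) = 8/43, f(4.5) = 2/11.
Sum = Δs · [f(3.625) + f(3.75) + f(3.875) + ...].
Sum ≈ 0.1982.

0.1982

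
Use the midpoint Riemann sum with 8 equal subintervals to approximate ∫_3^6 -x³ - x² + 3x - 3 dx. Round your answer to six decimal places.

Δx = (6 − 3)/8 = 0.375.
Midpoints: 3.1875, 3.5625, 3.9375, 4.3125, 4.6875, 5.0625, 5.4375, 5.8125.
f(3.1875) = -147387/4096, f(3.5625) = -205689/4096, f(3.9375) = -277455/4096, f(4.3125) = -363981/4096, f(4.6875) = -466563/4096, f(5.0625) = -586497/4096, f(5.4375) = -725079/4096, f(5.8125) = -883605/4096.
Sum = Δx · [f(3.1875) + f(3.5625) + f(3.9375) + ...].
Sum ≈ -334.740234.

-334.740234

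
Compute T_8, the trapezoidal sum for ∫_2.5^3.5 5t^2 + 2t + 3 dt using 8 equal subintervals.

Δt = (3.5 − 2.5)/8 = 0.125.
f(2.5) = 39.25, f(2.625) = 42.703125, f(2.75) = 46.3125, f(2.875) = 50.078125, f(3) = 54, f(3.125) = 58.078125, f(3.25) = 62.3125, f(3.375) = 66.703125, f(3.5) = 71.25.
T_8 = (Δt/2)·[f(t_0) + 2f(t_1) + ... + 2f(t_{7}) + f(t_8)].
Sum = 54.4296875.

54.4296875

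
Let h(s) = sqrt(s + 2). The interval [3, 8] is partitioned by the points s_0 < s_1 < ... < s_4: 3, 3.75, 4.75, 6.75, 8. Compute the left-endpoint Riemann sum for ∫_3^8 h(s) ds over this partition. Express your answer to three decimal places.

12.969

Subinterval widths: 0.75, 1, 2, 1.25.
Left endpoints: 3, 3.75, 4.75, 6.75.
h(3) ≈ 2.236, h(3.75) ≈ 2.398, h(4.75) ≈ 2.598, h(6.75) ≈ 2.958.
Sum = Σ Δs_i · h(s_i).
Sum ≈ 12.969.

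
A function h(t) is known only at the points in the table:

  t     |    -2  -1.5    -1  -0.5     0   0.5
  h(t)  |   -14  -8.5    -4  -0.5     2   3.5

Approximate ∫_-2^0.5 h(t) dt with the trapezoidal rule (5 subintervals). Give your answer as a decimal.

Δt = 0.5.
T_5 = (0.5/2)·[(-14) + 2·(-8.5) + 2·(-4) + 2·(-0.5) + 2·2 + 3.5] = -8.125.

-8.125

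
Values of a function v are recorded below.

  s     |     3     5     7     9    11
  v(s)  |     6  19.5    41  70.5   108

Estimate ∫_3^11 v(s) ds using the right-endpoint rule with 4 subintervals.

Δs = 2.
Sum = 2·[19.5 + 41 + 70.5 + 108] = 478.

478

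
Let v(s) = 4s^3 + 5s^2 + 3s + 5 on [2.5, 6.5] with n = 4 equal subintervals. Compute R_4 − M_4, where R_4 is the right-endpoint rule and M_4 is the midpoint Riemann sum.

R_4 = 2905.
M_4 = 2232.
R_4 − M_4 = 673.

673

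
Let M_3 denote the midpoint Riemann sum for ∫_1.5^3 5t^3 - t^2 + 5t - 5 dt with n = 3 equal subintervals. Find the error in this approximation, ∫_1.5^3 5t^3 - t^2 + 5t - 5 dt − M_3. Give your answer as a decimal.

Exact integral: ∫_1.5^3 f(t) dt = 96.421875.
M_3 = 95.3984375.
Error = 96.421875 − 95.3984375 = 1.0234375.

1.0234375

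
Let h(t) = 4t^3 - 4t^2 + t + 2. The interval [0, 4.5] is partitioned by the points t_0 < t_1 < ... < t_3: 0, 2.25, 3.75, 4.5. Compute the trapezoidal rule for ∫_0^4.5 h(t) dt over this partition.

Subinterval widths: 2.25, 1.5, 0.75.
h(0) = 2, h(2.25) = 29.5625, h(3.75) = 160.4375, h(4.5) = 290.
On each subinterval the trapezoid contributes (Δt_i/2)·[h(t_{i-1}) + h(t_i)].
Sum = 346.921875.

346.921875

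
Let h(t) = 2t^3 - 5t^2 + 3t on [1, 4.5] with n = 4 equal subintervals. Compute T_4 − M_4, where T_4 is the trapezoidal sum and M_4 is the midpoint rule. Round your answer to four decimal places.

7.7041

T_4 ≈ 88.333984.
M_4 ≈ 80.629883.
T_4 − M_4 ≈ 7.7041.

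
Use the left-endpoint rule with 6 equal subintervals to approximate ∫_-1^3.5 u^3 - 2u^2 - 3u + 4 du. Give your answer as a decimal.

Δu = (3.5 − (-1))/6 = 0.75.
Left endpoints: -1, -0.25, 0.5, 1.25, 2, 2.75.
f(-1) = 4, f(-0.25) = 4.609375, f(0.5) = 2.125, f(1.25) = -0.921875, f(2) = -2, f(2.75) = 1.421875.
Sum = Δu · [f(-1) + f(-0.25) + f(0.5) + ...].
Sum = 6.92578125.

6.92578125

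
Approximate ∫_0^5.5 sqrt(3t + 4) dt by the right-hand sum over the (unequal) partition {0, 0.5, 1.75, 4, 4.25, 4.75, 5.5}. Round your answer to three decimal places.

Subinterval widths: 0.5, 1.25, 2.25, 0.25, 0.5, 0.75.
Right endpoints: 0.5, 1.75, 4, 4.25, 4.75, 5.5.
f(0.5) ≈ 2.345, f(1.75) ≈ 3.041, f(4) ≈ 4.000, f(4.25) ≈ 4.093, f(4.75) ≈ 4.272, f(5.5) ≈ 4.528.
Sum = Σ Δt_i · f(t_i).
Sum ≈ 20.529.

20.529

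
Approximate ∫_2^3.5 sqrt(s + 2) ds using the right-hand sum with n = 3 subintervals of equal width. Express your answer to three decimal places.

Δs = (3.5 − 2)/3 = 0.5.
Right endpoints: 2.5, 3, 3.5.
f(2.5) ≈ 2.121, f(3) ≈ 2.236, f(3.5) ≈ 2.345.
Sum = Δs · [f(2.5) + f(3) + f(3.5)].
Sum ≈ 3.351.

3.351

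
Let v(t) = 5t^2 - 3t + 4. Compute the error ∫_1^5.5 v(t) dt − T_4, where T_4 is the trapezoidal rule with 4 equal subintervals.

-4.74609375

Exact integral: ∫_1^5.5 v(t) dt = 249.75.
T_4 = 254.49609375.
Error = 249.75 − 254.49609375 = -4.74609375.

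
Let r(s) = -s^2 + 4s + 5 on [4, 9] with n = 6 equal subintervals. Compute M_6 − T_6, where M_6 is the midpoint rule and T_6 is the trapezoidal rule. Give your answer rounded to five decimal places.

0.86806

M_6 ≈ -66.3773148.
T_6 ≈ -67.2453704.
M_6 − T_6 ≈ 0.86806.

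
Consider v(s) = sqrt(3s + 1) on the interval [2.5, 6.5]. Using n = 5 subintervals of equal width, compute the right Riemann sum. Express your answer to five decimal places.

Δs = (6.5 − 2.5)/5 = 0.8.
Right endpoints: 3.3, 4.1, 4.9, 5.7, 6.5.
v(3.3) ≈ 3.30151, v(4.1) ≈ 3.64692, v(4.9) ≈ 3.96232, v(5.7) ≈ 4.25441, v(6.5) ≈ 4.52769.
Sum = Δs · [v(3.3) + v(4.1) + v(4.9) + v(5.7) + v(6.5)].
Sum ≈ 15.75428.

15.75428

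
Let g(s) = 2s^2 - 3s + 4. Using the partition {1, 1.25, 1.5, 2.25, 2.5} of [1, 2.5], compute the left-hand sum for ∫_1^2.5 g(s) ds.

6.4375

Subinterval widths: 0.25, 0.25, 0.75, 0.25.
Left endpoints: 1, 1.25, 1.5, 2.25.
g(1) = 3, g(1.25) = 3.375, g(1.5) = 4, g(2.25) = 7.375.
Sum = Σ Δs_i · g(s_i).
Sum = 6.4375.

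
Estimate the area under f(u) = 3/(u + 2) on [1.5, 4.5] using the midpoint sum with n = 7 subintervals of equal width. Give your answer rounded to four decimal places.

Δu = (4.5 − 1.5)/7 = 3/7.
Midpoints: 12/7, 15/7, 18/7, 3, 24/7, 27/7, 30/7.
f(12/7) = 21/26, f(15/7) = 21/29, f(18/7) = 0.65625, f(3) = 0.6, f(24/7) = 21/38, f(27/7) = 21/41, f(30/7) = 21/44.
Sum = Δu · [f(12/7) + f(15/7) + f(18/7) + ...].
Sum ≈ 1.8558.

1.8558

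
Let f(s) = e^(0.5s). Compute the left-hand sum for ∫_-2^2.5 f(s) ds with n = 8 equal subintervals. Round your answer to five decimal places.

5.40785

Δs = (2.5 − (-2))/8 = 0.5625.
Left endpoints: -2, -1.4375, -0.875, -0.3125, 0.25, 0.8125, 1.375, 1.9375.
f(-2) ≈ 0.36788, f(-1.4375) ≈ 0.48736, f(-0.875) ≈ 0.64565, f(-0.3125) ≈ 0.85535, f(0.25) ≈ 1.13315, f(0.8125) ≈ 1.50118, f(1.375) ≈ 1.98874, f(1.9375) ≈ 2.63465.
Sum = Δs · [f(-2) + f(-1.4375) + f(-0.875) + ...].
Sum ≈ 5.40785.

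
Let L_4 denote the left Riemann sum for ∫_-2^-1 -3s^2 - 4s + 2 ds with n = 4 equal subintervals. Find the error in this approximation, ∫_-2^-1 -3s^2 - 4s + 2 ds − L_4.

0.65625

Exact integral: ∫_-2^-1 f(s) ds = 1.
L_4 = 0.34375.
Error = 1 − 0.34375 = 0.65625.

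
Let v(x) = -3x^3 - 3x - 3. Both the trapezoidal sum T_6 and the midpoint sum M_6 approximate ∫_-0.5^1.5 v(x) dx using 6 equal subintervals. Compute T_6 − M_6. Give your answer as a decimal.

-0.25

T_6 ≈ -12.91667.
M_6 ≈ -12.66667.
T_6 − M_6 = -0.25.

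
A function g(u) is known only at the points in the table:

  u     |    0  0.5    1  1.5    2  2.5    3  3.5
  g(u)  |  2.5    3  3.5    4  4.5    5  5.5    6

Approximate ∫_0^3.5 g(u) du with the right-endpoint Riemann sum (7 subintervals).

Δu = 0.5.
Sum = 0.5·[3 + 3.5 + 4 + 4.5 + 5 + 5.5 + 6] = 15.75.

15.75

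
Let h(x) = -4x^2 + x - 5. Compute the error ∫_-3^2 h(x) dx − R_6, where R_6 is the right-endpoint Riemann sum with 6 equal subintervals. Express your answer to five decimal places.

Exact integral: ∫_-3^2 h(x) dx ≈ -74.1666667.
R_6 ≈ -66.0648148.
Error ≈ -74.1666667 − (-66.0648148) ≈ -8.10185.

-8.10185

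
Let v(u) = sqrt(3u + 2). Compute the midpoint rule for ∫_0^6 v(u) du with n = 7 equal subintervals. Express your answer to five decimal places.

Δu = (6 − 0)/7 = 6/7.
Midpoints: 3/7, 9/7, 15/7, 3, 27/7, 33/7, 39/7.
v(3/7) ≈ 1.81265, v(9/7) ≈ 2.42015, v(15/7) ≈ 2.90320, v(3) ≈ 3.31662, v(27/7) ≈ 3.68394, v(33/7) ≈ 4.01782, v(39/7) ≈ 4.32600.
Sum = Δu · [v(3/7) + v(9/7) + v(15/7) + ...].
Sum ≈ 19.26891.

19.26891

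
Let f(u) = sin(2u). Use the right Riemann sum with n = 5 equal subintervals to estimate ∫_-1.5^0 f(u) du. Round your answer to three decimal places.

Δu = (0 − (-1.5))/5 = 0.3.
Right endpoints: -1.2, -0.9, -0.6, -0.3, 0.
f(-1.2) ≈ -0.675, f(-0.9) ≈ -0.974, f(-0.6) ≈ -0.932, f(-0.3) ≈ -0.565, f(0) ≈ 0.000.
Sum = Δu · [f(-1.2) + f(-0.9) + f(-0.6) + f(-0.3) + f(0)].
Sum ≈ -0.944.

-0.944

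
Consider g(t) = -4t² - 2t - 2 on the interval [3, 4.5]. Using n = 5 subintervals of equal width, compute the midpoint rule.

Δt = (4.5 − 3)/5 = 0.3.
Midpoints: 3.15, 3.45, 3.75, 4.05, 4.35.
g(3.15) = -47.99, g(3.45) = -56.51, g(3.75) = -65.75, g(4.05) = -75.71, g(4.35) = -86.39.
Sum = Δt · [g(3.15) + g(3.45) + g(3.75) + g(4.05) + g(4.35)].
Sum = -99.705.

-99.705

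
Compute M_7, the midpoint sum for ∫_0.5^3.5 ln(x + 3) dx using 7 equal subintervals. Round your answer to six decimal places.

Δx = (3.5 − 0.5)/7 = 3/7.
Midpoints: 5/7, 8/7, 11/7, 2, 17/7, 20/7, 23/7.
f(5/7) ≈ 1.312186, f(8/7) ≈ 1.421386, f(11/7) ≈ 1.519826, f(2) ≈ 1.609438, f(17/7) ≈ 1.691676, f(20/7) ≈ 1.767662, f(23/7) ≈ 1.838279.
Sum = Δx · [f(5/7) + f(8/7) + f(11/7) + ...].
Sum ≈ 4.783051.

4.783051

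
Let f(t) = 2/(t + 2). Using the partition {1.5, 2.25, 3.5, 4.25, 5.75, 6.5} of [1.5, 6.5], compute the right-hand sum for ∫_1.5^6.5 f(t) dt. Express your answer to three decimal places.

Subinterval widths: 0.75, 1.25, 0.75, 1.5, 0.75.
Right endpoints: 2.25, 3.5, 4.25, 5.75, 6.5.
f(2.25) = 8/17, f(3.5) = 4/11, f(4.25) = 0.32, f(5.75) = 8/31, f(6.5) = 4/17.
Sum = Σ Δt_i · f(t_i).
Sum ≈ 1.611.

1.611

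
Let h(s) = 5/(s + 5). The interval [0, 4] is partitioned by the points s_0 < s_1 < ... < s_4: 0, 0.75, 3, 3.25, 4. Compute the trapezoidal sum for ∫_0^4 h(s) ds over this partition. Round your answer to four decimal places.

2.9720

Subinterval widths: 0.75, 2.25, 0.25, 0.75.
h(0) = 1, h(0.75) = 20/23, h(3) = 0.625, h(3.25) = 20/33, h(4) = 5/9.
On each subinterval the trapezoid contributes (Δs_i/2)·[h(s_{i-1}) + h(s_i)].
Sum ≈ 2.9720.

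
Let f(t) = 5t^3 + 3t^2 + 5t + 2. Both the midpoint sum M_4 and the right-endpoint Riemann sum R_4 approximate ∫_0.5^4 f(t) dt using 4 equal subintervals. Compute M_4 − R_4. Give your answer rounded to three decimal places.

M_4 ≈ 421.96533.
R_4 ≈ 614.63965.
M_4 − R_4 ≈ -192.674.

-192.674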